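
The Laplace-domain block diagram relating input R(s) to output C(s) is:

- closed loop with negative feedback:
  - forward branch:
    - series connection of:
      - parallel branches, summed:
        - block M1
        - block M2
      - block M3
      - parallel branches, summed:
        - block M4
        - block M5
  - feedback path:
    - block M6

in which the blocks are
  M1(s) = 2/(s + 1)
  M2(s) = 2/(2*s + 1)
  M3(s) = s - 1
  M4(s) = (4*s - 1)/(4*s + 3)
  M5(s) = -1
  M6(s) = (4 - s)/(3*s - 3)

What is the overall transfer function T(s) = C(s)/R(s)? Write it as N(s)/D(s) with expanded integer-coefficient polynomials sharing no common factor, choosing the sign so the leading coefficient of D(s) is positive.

[1] add M1, M2 (parallel) gives (6*s + 4)/(2*s^2 + 3*s + 1)
[2] parallel reduction of M4, M5 gives (-4)/(4*s + 3)
[3] reduce the series chain (M1+M2), M3, (M4+M5) gives (-24*s^2 + 8*s + 16)/(8*s^3 + 18*s^2 + 13*s + 3)
[4] collapse the loop (((M1+M2)*M3*(M4+M5)) forward, M6 return), which is the overall transfer function T(s) = C(s)/R(s) in lowest terms

Hence the answer: (-72*s^2 + 24*s + 48)/(24*s^3 + 78*s^2 - 41*s - 55)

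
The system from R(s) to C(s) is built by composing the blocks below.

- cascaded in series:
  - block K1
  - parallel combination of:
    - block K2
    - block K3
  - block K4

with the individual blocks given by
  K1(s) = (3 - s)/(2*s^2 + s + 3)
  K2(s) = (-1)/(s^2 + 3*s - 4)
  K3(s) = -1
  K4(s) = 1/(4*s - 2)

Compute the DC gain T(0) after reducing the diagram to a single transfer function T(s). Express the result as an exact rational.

Reducing step by step:

Step 1: sum the parallel branches K2, K3 -> (-s^2 - 3*s + 3)/(s^2 + 3*s - 4)
Step 2: multiply K1, (K2+K3), K4 (series) -> (s^3 - 12*s + 9)/(8*s^5 + 24*s^4 - 22*s^3 + 24*s^2 - 58*s + 24)
That last expression is T(s); at s = 0 only the constant terms survive, so T(0) = 9/24 = 3/8.

Answer: 3/8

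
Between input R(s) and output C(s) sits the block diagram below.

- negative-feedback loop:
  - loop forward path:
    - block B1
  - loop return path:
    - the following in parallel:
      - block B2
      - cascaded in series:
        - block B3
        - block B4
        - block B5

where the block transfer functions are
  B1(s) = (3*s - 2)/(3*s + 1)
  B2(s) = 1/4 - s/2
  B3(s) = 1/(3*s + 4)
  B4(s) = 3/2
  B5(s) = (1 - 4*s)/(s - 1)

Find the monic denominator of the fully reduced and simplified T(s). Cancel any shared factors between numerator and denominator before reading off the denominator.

Reducing step by step:

[1] cascade B3, B4, B5 -> (3 - 12*s)/(6*s^2 + 2*s - 8)
[2] sum the parallel branches B2, (B3*B4*B5) -> (-6*s^3 + s^2 - 15*s + 2)/(12*s^2 + 4*s - 16)
[3] feedback reduction of B1, (B2+(B3*B4*B5)) -> (-36*s^3 + 12*s^2 + 56*s - 32)/(18*s^4 - 51*s^3 + 23*s^2 + 8*s + 20)
The result of step 3 is T(s) in lowest terms. Its denominator has leading coefficient 18; dividing the denominator through by 18 makes it monic.

Answer: s^4 - 17*s^3/6 + 23*s^2/18 + 4*s/9 + 10/9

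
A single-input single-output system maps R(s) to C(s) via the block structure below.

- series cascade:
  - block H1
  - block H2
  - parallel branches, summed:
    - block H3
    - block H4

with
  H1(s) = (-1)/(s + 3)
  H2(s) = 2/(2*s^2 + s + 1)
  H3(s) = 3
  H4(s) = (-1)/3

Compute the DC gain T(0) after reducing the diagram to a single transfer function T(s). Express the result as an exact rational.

Step 1. add H3, H4 (parallel) gives 8/3
Step 2. cascade H1, H2, (H3+H4) gives (-16)/(6*s^3 + 21*s^2 + 12*s + 9)
That last expression is T(s); at s = 0 only the constant terms survive, so T(0) = -16/9.

Hence the answer: -16/9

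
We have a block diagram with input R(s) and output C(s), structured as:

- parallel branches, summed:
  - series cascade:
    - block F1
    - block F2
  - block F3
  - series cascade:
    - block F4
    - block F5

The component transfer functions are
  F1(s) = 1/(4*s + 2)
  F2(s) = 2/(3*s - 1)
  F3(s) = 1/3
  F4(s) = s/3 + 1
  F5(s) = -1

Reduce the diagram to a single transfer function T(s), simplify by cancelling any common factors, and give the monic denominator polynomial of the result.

First reduce the diagram to T(s).

[1] reduce the series chain F1, F2; result 1/(6*s^2 + s - 1)
[2] series reduction of F4, F5; result -s/3 - 1
[3] parallel reduction of (F1*F2), F3, (F4*F5); result (-6*s^3 - 13*s^2 - s + 5)/(18*s^2 + 3*s - 3)
No further cancellation is possible in the step-3 result, so that is T(s). Its denominator becomes monic after dividing by the leading coefficient 18.

Answer: s^2 + s/6 - 1/6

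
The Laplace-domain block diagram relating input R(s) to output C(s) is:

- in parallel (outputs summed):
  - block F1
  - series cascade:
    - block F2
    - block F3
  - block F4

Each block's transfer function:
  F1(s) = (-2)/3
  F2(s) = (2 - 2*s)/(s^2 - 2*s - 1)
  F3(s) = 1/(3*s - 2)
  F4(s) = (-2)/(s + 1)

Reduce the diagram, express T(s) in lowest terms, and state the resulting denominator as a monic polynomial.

1. cascade F2, F3; result (2 - 2*s)/(3*s^3 - 8*s^2 + s + 2)
2. sum the parallel branches F1, (F2*F3), F4; result (-6*s^4 - 8*s^3 + 56*s^2 - 12*s - 10)/(9*s^4 - 15*s^3 - 21*s^2 + 9*s + 6)
No further cancellation is possible in the step-2 result, so that is T(s). Its denominator becomes monic after dividing by the leading coefficient 9.

Therefore the answer is s^4 - 5*s^3/3 - 7*s^2/3 + s + 2/3.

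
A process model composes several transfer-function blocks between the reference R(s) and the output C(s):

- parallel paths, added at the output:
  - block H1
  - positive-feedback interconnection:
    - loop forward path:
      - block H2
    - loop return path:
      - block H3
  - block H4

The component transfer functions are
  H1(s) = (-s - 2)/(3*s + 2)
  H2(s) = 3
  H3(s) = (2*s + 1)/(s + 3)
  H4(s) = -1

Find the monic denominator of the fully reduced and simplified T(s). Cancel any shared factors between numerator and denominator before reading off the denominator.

[1] feedback reduction of H2, H3 = (-3*s - 9)/(5*s)
[2] sum the parallel branches H1, [H2/(1-H2*H3)], H4 = (-29*s^2 - 53*s - 18)/(15*s^2 + 10*s)
No further cancellation is possible in the step-2 result, so that is T(s). Its denominator becomes monic after dividing by the leading coefficient 15.

Final answer: s^2 + 2*s/3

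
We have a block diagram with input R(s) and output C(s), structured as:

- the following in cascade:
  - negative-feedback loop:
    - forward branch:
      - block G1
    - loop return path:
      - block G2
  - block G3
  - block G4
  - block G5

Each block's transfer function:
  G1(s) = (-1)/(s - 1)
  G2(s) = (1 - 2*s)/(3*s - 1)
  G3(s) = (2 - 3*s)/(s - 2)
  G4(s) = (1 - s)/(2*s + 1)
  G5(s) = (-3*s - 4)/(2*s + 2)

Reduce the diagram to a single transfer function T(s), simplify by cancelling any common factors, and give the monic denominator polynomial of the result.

Step 1 - reduce the feedback loop with forward G1 and return G2 -> (1 - 3*s)/(3*s^2 - 2*s)
Step 2 - cascade [G1/(1+G1*G2)], G3, G4, G5 -> (9*s^3 - 13*s + 4)/(4*s^4 - 2*s^3 - 10*s^2 - 4*s)
No further cancellation is possible in the step-2 result, so that is T(s). Its denominator becomes monic after dividing by the leading coefficient 4.

Answer: s^4 - s^3/2 - 5*s^2/2 - s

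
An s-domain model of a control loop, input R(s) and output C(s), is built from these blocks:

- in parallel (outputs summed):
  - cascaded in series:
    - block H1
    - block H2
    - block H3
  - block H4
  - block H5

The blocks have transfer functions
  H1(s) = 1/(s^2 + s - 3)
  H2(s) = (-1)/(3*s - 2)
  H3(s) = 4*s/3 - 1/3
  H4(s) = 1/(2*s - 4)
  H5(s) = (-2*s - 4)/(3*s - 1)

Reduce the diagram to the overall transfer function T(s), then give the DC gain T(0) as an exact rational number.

Answer: 137/36

Working:
[1] combine H1, H2, H3 in series = (1 - 4*s)/(9*s^3 + 3*s^2 - 33*s + 18)
[2] reduce the parallel group (H1*H2*H3), H4, H5 = (-36*s^5 + 15*s^4 + 252*s^3 - 64*s^2 - 471*s + 274)/(54*s^5 - 108*s^4 - 204*s^3 + 582*s^2 - 384*s + 72)
Step 2 gives the overall T(s). Then T(0) = 274/72 = 137/36.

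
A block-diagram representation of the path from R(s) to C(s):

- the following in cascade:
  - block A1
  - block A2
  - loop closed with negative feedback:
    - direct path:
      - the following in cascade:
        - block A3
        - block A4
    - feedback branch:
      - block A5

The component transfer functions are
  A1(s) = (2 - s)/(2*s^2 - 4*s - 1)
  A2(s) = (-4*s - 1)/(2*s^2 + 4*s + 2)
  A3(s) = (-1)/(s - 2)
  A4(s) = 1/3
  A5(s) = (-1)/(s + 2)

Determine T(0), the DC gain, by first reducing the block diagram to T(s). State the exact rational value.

Step 1. cascade A3, A4, giving (-1)/(3*s - 6)
Step 2. close the feedback loop around (A3*A4), A5, giving (-s - 2)/(3*s^2 - 11)
Step 3. multiply A1, A2, [(A3*A4)/(1+(A3*A4)*A5)] (series), giving (-4*s^3 - s^2 + 16*s + 4)/(12*s^6 - 86*s^4 - 36*s^3 + 148*s^2 + 132*s + 22)
Step 3 gives the overall T(s). Then T(0) = 4/22 = 2/11.

Final answer: 2/11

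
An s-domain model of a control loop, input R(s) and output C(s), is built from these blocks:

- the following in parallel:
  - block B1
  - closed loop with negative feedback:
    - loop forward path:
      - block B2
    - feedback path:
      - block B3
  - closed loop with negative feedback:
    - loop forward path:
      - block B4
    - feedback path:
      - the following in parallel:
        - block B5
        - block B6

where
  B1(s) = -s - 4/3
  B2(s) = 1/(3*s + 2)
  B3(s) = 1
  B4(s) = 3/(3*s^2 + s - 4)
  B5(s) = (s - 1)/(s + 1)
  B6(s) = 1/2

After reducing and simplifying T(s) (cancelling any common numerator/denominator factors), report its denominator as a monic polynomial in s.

Step 1 - close the feedback loop around B2, B3 = 1/(3*s + 3)
Step 2 - parallel reduction of B5, B6 = (3*s - 1)/(2*s + 2)
Step 3 - feedback reduction of B4, (B5+B6) = (6*s + 6)/(6*s^3 + 8*s^2 + 3*s - 11)
Step 4 - add B1, [B2/(1+B2*B3)], [B4/(1+B4*(B5+B6))] (parallel) = (-18*s^5 - 66*s^4 - 83*s^3 + 6*s^2 + 104*s + 51)/(18*s^4 + 42*s^3 + 33*s^2 - 24*s - 33)
Step 4 gives the fully reduced T(s), with no common factor left to cancel. The denominator's leading coefficient is 18, so divide each of its coefficients by 18 to get the monic form.

Hence the answer: s^4 + 7*s^3/3 + 11*s^2/6 - 4*s/3 - 11/6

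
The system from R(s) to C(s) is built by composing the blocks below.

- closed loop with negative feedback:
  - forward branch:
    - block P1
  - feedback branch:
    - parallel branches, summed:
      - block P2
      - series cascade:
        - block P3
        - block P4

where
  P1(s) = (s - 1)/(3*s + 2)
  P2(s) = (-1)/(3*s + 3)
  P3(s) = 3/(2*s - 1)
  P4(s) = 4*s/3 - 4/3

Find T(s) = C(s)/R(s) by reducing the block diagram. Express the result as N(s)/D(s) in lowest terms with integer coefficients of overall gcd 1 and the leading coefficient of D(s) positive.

Step 1: series reduction of P3, P4 -> (4*s - 4)/(2*s - 1)
Step 2: sum the parallel branches P2, (P3*P4) -> (12*s^2 - 2*s - 11)/(6*s^2 + 3*s - 3)
Step 3: apply the feedback formula to P1, (P2+(P3*P4)), which is the overall transfer function T(s) = C(s)/R(s) in lowest terms

Therefore the answer is (6*s^3 - 3*s^2 - 6*s + 3)/(30*s^3 + 7*s^2 - 12*s + 5).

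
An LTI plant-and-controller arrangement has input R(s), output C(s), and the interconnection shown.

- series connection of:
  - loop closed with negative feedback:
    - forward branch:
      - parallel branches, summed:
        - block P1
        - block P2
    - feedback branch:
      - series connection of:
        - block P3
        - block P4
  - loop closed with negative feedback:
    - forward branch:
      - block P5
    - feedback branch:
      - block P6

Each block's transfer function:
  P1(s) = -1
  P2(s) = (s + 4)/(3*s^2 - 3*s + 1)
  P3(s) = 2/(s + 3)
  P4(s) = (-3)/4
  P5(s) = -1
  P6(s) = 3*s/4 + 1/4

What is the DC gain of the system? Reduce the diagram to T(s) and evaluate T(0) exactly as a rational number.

Reducing step by step:

1. add P1, P2 (parallel) -> (-3*s^2 + 4*s + 3)/(3*s^2 - 3*s + 1)
2. series reduction of P3, P4 -> (-3)/(2*s + 6)
3. feedback reduction of (P1+P2), (P3*P4) -> (-6*s^3 - 10*s^2 + 30*s + 18)/(6*s^3 + 21*s^2 - 28*s - 3)
4. close the feedback loop around P5, P6 -> 4/(3*s - 3)
5. multiply [(P1+P2)/(1+(P1+P2)*(P3*P4))], [P5/(1+P5*P6)] (series) -> (-24*s^3 - 40*s^2 + 120*s + 72)/(18*s^4 + 45*s^3 - 147*s^2 + 75*s + 9)
Step 5 gives the overall T(s). Then T(0) = 72/9 = 8.

Answer: 8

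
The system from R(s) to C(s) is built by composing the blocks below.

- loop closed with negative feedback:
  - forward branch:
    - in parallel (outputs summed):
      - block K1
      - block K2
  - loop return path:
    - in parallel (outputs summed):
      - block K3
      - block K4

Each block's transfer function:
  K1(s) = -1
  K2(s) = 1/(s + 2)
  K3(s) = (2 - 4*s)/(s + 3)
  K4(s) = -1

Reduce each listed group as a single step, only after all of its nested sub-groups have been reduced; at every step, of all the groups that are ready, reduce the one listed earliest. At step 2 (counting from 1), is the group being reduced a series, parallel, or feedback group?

Answer: parallel

Working:
[1] add K1, K2 (parallel)
[2] parallel reduction of K3, K4
[3] feedback reduction of (K1+K2), (K3+K4)
At step 2 the group reduced is parallel.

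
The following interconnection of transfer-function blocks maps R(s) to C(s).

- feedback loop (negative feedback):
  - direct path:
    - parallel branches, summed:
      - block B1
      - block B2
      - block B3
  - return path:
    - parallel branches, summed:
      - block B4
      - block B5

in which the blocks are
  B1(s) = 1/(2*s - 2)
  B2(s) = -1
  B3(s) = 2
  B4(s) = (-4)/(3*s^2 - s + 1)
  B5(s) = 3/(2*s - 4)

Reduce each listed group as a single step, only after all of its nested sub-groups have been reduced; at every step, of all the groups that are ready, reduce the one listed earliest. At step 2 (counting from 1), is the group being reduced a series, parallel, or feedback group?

(1) combine B1, B2, B3 in parallel
(2) reduce the parallel group B4, B5
(3) collapse the loop ((B1+B2+B3) forward, (B4+B5) return)
At step 2 the group reduced is parallel.

Therefore the answer is parallel.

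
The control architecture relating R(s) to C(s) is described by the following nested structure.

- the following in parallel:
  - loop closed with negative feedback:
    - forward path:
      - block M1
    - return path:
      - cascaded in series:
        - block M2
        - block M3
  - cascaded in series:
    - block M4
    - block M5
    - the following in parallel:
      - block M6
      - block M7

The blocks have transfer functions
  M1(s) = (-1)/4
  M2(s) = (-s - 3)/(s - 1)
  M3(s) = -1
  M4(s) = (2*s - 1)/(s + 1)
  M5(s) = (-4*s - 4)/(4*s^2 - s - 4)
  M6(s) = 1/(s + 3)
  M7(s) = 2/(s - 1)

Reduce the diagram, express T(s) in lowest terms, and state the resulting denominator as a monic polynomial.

Step 1. series reduction of M2, M3: (s + 3)/(s - 1)
Step 2. reduce the feedback loop with forward M1 and return (M2*M3): (1 - s)/(3*s - 7)
Step 3. reduce the parallel group M6, M7: (3*s + 5)/(s^2 + 2*s - 3)
Step 4. reduce the series chain M4, M5, (M6+M7): (-24*s^2 - 28*s + 20)/(4*s^4 + 7*s^3 - 18*s^2 - 5*s + 12)
Step 5. combine [M1/(1+M1*(M2*M3))], (M4*M5*(M6+M7)) in parallel: (-4*s^5 - 3*s^4 - 47*s^3 + 71*s^2 + 239*s - 128)/(12*s^5 - 7*s^4 - 103*s^3 + 111*s^2 + 71*s - 84)
No further cancellation is possible in the step-5 result, so that is T(s). Its denominator becomes monic after dividing by the leading coefficient 12.

Hence the answer: s^5 - 7*s^4/12 - 103*s^3/12 + 37*s^2/4 + 71*s/12 - 7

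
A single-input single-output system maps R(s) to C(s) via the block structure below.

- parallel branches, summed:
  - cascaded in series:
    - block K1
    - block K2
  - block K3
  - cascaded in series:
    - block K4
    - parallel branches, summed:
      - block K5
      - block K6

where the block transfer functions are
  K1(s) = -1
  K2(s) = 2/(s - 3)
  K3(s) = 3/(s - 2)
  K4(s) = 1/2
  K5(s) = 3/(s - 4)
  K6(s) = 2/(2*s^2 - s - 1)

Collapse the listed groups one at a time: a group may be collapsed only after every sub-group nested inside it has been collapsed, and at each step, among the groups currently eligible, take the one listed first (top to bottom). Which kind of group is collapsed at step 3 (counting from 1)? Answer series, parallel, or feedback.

(1) cascade K1, K2
(2) combine K5, K6 in parallel
(3) multiply K4, (K5+K6) (series)
(4) combine (K1*K2), K3, (K4*(K5+K6)) in parallel
Step 3 collapses a series group.

Final answer: series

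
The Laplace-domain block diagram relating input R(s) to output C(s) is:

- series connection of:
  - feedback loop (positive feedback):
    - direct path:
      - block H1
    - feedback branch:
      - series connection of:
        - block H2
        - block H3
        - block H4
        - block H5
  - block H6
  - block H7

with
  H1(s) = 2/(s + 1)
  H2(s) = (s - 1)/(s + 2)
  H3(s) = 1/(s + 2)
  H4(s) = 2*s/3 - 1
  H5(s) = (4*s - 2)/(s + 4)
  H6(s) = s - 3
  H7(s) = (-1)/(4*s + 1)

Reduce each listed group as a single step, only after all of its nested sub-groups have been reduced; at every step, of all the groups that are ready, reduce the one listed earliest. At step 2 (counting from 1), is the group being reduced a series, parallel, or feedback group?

Step 1. combine H2, H3, H4, H5 in series
Step 2. reduce the feedback loop with forward H1 and return (H2*H3*H4*H5)
Step 3. reduce the series chain [H1/(1-H1*(H2*H3*H4*H5))], H6, H7
The group at step 2 is a feedback group.

Hence the answer: feedback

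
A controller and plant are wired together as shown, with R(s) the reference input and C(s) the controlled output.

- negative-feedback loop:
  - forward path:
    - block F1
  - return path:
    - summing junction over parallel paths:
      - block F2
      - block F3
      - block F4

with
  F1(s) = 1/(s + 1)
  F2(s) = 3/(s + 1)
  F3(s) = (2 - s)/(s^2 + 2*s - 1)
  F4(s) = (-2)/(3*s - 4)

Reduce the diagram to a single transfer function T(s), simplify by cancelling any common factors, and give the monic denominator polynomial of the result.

[1] sum the parallel branches F2, F3, F4 -> (4*s^3 + 7*s^2 - 33*s + 6)/(3*s^4 + 5*s^3 - 9*s^2 - 7*s + 4)
[2] apply the feedback formula to F1, (F2+F3+F4) -> (3*s^4 + 5*s^3 - 9*s^2 - 7*s + 4)/(3*s^5 + 8*s^4 - 9*s^2 - 36*s + 10)
The result of step 2 is T(s) in lowest terms. Its denominator has leading coefficient 3; dividing the denominator through by 3 makes it monic.

Hence the answer: s^5 + 8*s^4/3 - 3*s^2 - 12*s + 10/3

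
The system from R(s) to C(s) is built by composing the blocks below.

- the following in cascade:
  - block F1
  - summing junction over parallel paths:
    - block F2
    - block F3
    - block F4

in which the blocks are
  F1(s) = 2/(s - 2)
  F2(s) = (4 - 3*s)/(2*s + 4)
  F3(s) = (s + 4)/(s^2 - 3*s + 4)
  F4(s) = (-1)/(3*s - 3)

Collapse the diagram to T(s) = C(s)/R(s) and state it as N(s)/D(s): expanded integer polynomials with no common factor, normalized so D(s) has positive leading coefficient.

Step 1: sum the parallel branches F2, F3, F4; result (-9*s^4 + 52*s^3 - 79*s^2 + 136*s - 112)/(6*s^4 - 12*s^3 - 6*s^2 + 60*s - 48)
Step 2: reduce the series chain F1, (F2+F3+F4): this yields T(s), and no further normalization is needed

Hence the answer: (-9*s^4 + 52*s^3 - 79*s^2 + 136*s - 112)/(3*s^5 - 12*s^4 + 9*s^3 + 36*s^2 - 84*s + 48)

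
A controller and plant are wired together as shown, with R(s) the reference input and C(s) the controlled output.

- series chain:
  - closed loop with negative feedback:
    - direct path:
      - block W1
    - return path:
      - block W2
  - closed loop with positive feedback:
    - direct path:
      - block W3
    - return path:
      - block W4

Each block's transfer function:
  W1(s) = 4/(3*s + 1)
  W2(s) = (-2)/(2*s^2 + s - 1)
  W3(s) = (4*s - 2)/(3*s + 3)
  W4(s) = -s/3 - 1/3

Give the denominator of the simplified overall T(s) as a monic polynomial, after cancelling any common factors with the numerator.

Answer: s^4 + 31*s^3/12 + 9*s^2/8 - 25*s/12 - 21/8

Working:
[1] reduce the feedback loop with forward W1 and return W2 gives (8*s^2 + 4*s - 4)/(6*s^3 + 5*s^2 - 2*s - 9)
[2] feedback reduction of W3, W4 gives (12*s - 6)/(4*s^2 + 11*s + 7)
[3] combine [W1/(1+W1*W2)], [W3/(1-W3*W4)] in series gives (96*s^2 - 96*s + 24)/(24*s^4 + 62*s^3 + 27*s^2 - 50*s - 63)
No further cancellation is possible in the step-3 result, so that is T(s). Its denominator becomes monic after dividing by the leading coefficient 24.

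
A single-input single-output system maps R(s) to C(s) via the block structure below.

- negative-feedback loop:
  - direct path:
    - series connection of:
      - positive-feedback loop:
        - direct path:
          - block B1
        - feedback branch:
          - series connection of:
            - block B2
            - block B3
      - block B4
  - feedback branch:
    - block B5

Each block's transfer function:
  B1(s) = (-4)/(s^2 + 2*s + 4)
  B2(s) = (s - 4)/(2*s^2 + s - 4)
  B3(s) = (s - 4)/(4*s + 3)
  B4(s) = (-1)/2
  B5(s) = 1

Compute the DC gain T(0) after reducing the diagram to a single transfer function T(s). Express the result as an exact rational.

Step 1 - combine B2, B3 in series, giving (s^2 - 8*s + 16)/(8*s^3 + 10*s^2 - 13*s - 12)
Step 2 - apply the feedback formula to B1, (B2*B3), giving (-32*s^3 - 40*s^2 + 52*s + 48)/(8*s^5 + 26*s^4 + 39*s^3 + 6*s^2 - 108*s + 16)
Step 3 - combine [B1/(1-B1*(B2*B3))], B4 in series, giving (16*s^3 + 20*s^2 - 26*s - 24)/(8*s^5 + 26*s^4 + 39*s^3 + 6*s^2 - 108*s + 16)
Step 4 - close the feedback loop around ([B1/(1-B1*(B2*B3))]*B4), B5, giving (16*s^3 + 20*s^2 - 26*s - 24)/(8*s^5 + 26*s^4 + 55*s^3 + 26*s^2 - 134*s - 8)
That last expression is T(s); at s = 0 only the constant terms survive, so T(0) = -24/(-8) = 3.

Final answer: 3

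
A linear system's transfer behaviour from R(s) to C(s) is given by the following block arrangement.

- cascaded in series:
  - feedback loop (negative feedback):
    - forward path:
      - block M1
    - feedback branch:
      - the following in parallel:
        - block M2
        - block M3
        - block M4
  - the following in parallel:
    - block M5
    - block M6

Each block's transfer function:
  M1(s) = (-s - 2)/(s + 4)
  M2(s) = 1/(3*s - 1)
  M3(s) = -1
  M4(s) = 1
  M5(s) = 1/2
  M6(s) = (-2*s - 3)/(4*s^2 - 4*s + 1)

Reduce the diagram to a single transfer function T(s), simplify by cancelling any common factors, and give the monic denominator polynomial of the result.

Step 1. combine M2, M3, M4 in parallel; result 1/(3*s - 1)
Step 2. close the feedback loop around M1, (M2+M3+M4); result (-3*s^2 - 5*s + 2)/(3*s^2 + 10*s - 6)
Step 3. sum the parallel branches M5, M6; result (4*s^2 - 8*s - 5)/(8*s^2 - 8*s + 2)
Step 4. combine [M1/(1+M1*(M2+M3+M4))], (M5+M6) in series; result (-12*s^4 + 4*s^3 + 63*s^2 + 9*s - 10)/(24*s^4 + 56*s^3 - 122*s^2 + 68*s - 12)
That last expression is T(s), already simplified. Scaling its denominator by 1/24 (the reciprocal of the leading coefficient) yields the monic denominator.

Final answer: s^4 + 7*s^3/3 - 61*s^2/12 + 17*s/6 - 1/2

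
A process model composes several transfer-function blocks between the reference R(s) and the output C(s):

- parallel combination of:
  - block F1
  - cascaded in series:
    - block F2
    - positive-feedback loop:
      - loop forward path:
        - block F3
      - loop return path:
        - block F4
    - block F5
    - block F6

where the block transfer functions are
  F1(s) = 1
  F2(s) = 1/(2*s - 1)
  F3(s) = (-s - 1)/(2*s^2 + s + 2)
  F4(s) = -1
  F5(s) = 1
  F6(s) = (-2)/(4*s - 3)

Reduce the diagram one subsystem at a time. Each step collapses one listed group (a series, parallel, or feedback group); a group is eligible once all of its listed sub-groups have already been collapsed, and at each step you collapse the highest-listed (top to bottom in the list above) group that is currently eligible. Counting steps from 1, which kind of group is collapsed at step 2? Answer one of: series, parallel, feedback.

[1] collapse the loop (F3 forward, F4 return)
[2] cascade F2, [F3/(1-F3*F4)], F5, F6
[3] combine F1, (F2*[F3/(1-F3*F4)]*F5*F6) in parallel
So the answer for step 2 is series.

Answer: series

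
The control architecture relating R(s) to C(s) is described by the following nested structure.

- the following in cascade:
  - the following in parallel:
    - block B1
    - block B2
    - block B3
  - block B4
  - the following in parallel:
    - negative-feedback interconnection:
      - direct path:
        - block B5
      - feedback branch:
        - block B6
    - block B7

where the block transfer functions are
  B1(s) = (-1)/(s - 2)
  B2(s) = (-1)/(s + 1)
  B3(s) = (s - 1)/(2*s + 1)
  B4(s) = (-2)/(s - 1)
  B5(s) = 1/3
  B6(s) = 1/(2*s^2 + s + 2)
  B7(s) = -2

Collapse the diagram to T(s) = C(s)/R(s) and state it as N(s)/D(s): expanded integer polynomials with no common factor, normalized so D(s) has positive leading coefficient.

The answer is (20*s^5 - 110*s^4 - 56*s^3 - 94*s^2 + 6*s + 72)/(12*s^6 - 12*s^5 - 19*s^4 - 15*s^3 - 7*s^2 + 27*s + 14).

Reasoning:
Step 1: reduce the parallel group B1, B2, B3 -> (s^3 - 6*s^2 - s + 3)/(2*s^3 - s^2 - 5*s - 2)
Step 2: feedback reduction of B5, B6 -> (2*s^2 + s + 2)/(6*s^2 + 3*s + 7)
Step 3: parallel reduction of [B5/(1+B5*B6)], B7 -> (-10*s^2 - 5*s - 12)/(6*s^2 + 3*s + 7)
Step 4: series reduction of (B1+B2+B3), B4, ([B5/(1+B5*B6)]+B7): this yields T(s), and no further normalization is needed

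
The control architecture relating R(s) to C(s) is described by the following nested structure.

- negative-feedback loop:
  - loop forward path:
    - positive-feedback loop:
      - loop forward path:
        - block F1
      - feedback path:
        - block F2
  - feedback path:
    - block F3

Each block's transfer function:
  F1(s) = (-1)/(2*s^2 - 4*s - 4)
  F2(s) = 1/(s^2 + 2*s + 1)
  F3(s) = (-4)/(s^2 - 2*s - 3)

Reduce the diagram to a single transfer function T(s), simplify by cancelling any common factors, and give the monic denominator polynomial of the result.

[1] apply the feedback formula to F1, F2 gives (-s^2 - 2*s - 1)/(2*s^4 - 10*s^2 - 12*s - 3)
[2] apply the feedback formula to [F1/(1-F1*F2)], F3 gives (-s^3 + s^2 + 5*s + 3)/(2*s^5 - 6*s^4 - 10*s^3 + 18*s^2 + 37*s + 13)
No further cancellation is possible in the step-2 result, so that is T(s). Its denominator becomes monic after dividing by the leading coefficient 2.

Hence the answer: s^5 - 3*s^4 - 5*s^3 + 9*s^2 + 37*s/2 + 13/2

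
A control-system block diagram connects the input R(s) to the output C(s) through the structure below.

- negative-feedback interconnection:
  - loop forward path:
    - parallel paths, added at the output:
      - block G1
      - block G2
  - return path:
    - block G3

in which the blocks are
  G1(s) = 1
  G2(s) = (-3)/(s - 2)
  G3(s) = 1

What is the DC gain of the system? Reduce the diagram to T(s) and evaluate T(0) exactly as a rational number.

First reduce the diagram to T(s).

Step 1: parallel reduction of G1, G2: (s - 5)/(s - 2)
Step 2: reduce the feedback loop with forward (G1+G2) and return G3: (s - 5)/(2*s - 7)
That last expression is T(s); at s = 0 only the constant terms survive, so T(0) = -5/(-7) = 5/7.

Answer: 5/7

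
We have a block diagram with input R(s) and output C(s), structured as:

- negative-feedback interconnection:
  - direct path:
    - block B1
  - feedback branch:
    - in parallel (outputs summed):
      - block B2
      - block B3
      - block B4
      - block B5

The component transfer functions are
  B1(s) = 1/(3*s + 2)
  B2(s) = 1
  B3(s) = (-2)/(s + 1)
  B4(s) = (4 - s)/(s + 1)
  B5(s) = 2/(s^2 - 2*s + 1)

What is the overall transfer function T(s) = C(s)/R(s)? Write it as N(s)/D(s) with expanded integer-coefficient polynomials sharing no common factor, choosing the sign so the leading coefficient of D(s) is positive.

1. combine B2, B3, B4, B5 in parallel gives (3*s^2 - 4*s + 5)/(s^3 - s^2 - s + 1)
2. apply the feedback formula to B1, (B2+B3+B4+B5): this yields T(s), and no further normalization is needed

Hence the answer: (s^3 - s^2 - s + 1)/(3*s^4 - s^3 - 2*s^2 - 3*s + 7)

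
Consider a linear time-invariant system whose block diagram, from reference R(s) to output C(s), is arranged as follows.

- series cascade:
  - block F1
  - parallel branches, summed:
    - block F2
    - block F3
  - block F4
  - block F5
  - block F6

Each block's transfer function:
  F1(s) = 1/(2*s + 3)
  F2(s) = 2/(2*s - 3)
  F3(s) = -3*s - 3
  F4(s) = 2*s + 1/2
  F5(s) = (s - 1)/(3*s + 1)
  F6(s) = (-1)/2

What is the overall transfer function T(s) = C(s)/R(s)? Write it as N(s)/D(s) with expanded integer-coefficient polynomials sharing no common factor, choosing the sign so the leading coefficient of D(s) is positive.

Reducing step by step:

[1] parallel reduction of F2, F3 -> (-6*s^2 + 3*s + 11)/(2*s - 3)
[2] reduce the series chain F1, (F2+F3), F4, F5, F6, which is the overall transfer function T(s) = C(s)/R(s) in lowest terms

Answer: (24*s^4 - 30*s^3 - 41*s^2 + 36*s + 11)/(48*s^3 + 16*s^2 - 108*s - 36)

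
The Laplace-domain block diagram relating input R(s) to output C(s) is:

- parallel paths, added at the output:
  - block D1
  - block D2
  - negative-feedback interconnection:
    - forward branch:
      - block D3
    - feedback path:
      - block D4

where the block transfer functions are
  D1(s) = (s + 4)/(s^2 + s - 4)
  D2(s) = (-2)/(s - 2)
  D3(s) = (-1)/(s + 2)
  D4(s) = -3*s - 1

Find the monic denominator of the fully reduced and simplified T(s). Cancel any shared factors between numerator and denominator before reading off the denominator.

First reduce the diagram to T(s).

Step 1. close the feedback loop around D3, D4; result (-1)/(4*s + 3)
Step 2. add D1, D2, [D3/(1+D3*D4)] (parallel); result (-5*s^3 - 2*s^2 + 6*s - 8)/(4*s^4 - s^3 - 27*s^2 + 14*s + 24)
Step 2 gives the fully reduced T(s), with no common factor left to cancel. The denominator's leading coefficient is 4, so divide each of its coefficients by 4 to get the monic form.

Answer: s^4 - s^3/4 - 27*s^2/4 + 7*s/2 + 6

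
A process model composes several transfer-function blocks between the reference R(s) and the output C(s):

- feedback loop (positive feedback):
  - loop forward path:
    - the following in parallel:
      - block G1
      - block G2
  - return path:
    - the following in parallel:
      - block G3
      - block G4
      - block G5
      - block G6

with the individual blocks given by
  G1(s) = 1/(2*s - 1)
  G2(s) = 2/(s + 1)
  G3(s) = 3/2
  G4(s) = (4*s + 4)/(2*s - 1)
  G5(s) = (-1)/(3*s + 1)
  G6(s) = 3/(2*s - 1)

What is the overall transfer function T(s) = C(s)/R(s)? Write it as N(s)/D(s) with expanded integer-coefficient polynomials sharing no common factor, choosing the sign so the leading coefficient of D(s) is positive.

Reducing step by step:

(1) reduce the parallel group G1, G2, giving (5*s - 1)/(2*s^2 + s - 1)
(2) combine G3, G4, G5, G6 in parallel, giving (42*s^2 + 43*s + 13)/(12*s^2 - 2*s - 2)
(3) reduce the feedback loop with forward (G1+G2) and return (G3+G4+G5+G6), giving the overall T(s)

Answer: (60*s^3 - 22*s^2 - 8*s + 2)/(24*s^4 - 202*s^3 - 191*s^2 - 22*s + 15)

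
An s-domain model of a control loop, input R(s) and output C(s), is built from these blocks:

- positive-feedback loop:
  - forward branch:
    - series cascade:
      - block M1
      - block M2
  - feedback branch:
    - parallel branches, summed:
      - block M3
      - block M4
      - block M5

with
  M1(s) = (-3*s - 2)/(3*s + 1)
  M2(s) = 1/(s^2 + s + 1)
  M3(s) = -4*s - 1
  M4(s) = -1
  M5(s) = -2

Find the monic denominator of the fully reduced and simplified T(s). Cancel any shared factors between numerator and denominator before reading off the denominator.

Answer: s^3 - 8*s^2/3 - 16*s/3 - 7/3

Working:
Step 1: multiply M1, M2 (series); result (-3*s - 2)/(3*s^3 + 4*s^2 + 4*s + 1)
Step 2: combine M3, M4, M5 in parallel; result -4*s - 4
Step 3: close the feedback loop around (M1*M2), (M3+M4+M5); result (-3*s - 2)/(3*s^3 - 8*s^2 - 16*s - 7)
T(s) is the step-3 result (common factors already cancelled). Leading coefficient of the denominator: 3. Divide through by 3 for the monic polynomial.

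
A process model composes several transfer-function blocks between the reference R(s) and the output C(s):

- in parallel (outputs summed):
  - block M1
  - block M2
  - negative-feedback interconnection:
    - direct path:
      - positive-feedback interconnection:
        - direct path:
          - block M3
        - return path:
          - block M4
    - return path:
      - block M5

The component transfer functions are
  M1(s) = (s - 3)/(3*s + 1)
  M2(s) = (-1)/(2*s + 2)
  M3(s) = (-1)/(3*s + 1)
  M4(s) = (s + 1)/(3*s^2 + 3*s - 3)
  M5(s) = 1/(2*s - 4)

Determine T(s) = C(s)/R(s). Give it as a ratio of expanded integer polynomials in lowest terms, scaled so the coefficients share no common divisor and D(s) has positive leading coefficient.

Step 1: reduce the feedback loop with forward M3 and return M4, giving (-3*s^2 - 3*s + 3)/(9*s^3 + 12*s^2 - 5*s - 2)
Step 2: close the feedback loop around [M3/(1-M3*M4)], M5, giving (-6*s^3 + 6*s^2 + 18*s - 12)/(18*s^4 - 12*s^3 - 61*s^2 + 13*s + 11)
Step 3: sum the parallel branches M1, M2, [[M3/(1-M3*M4)]/(1+[M3/(1-M3*M4)]*M5)], giving the overall T(s)

Answer: (36*s^6 - 186*s^5 - 176*s^4 + 681*s^3 + 442*s^2 - 228*s - 101)/(108*s^6 + 72*s^5 - 426*s^4 - 434*s^3 + 48*s^2 + 114*s + 22)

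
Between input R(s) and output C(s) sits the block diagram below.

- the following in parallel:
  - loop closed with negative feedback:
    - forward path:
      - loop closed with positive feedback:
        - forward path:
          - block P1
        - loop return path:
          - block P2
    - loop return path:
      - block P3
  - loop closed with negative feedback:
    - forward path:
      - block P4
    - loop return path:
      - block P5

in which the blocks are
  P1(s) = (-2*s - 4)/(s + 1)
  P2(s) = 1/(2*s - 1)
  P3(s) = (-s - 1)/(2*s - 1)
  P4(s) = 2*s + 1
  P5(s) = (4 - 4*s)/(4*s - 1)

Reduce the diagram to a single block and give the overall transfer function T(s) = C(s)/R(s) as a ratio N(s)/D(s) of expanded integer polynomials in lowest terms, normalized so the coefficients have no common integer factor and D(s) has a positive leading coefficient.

Reducing step by step:

Step 1. close the feedback loop around P1, P2 -> (-4*s^2 - 6*s + 4)/(2*s^2 + 3*s + 3)
Step 2. apply the feedback formula to [P1/(1-P1*P2)], P3 -> (-4*s^2 - 6*s + 4)/(4*s^2 + 9*s + 7)
Step 3. apply the feedback formula to P4, P5 -> (-8*s^2 - 2*s + 1)/(8*s^2 - 8*s - 3)
Step 4. sum the parallel branches [[P1/(1-P1*P2)]/(1+[P1/(1-P1*P2)]*P3)], [P4/(1+P4*P5)]; the result is T(s) itself (integer coefficients, no common factor, positive leading denominator coefficient)

Answer: (-64*s^4 - 96*s^3 + 22*s^2 - 19*s - 5)/(32*s^4 + 40*s^3 - 28*s^2 - 83*s - 21)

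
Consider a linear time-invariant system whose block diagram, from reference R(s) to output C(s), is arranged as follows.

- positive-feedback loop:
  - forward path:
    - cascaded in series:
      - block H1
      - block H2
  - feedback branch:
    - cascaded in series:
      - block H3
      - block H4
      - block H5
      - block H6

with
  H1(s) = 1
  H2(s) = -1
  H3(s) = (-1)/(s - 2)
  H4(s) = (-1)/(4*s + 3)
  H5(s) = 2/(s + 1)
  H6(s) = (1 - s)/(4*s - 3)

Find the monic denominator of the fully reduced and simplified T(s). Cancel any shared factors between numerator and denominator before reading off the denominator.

The answer is s^4 - s^3 - 41*s^2/16 + 7*s/16 + 5/4.

Reasoning:
Step 1 - multiply H1, H2 (series) = -1
Step 2 - multiply H3, H4, H5, H6 (series) = (2 - 2*s)/(16*s^4 - 16*s^3 - 41*s^2 + 9*s + 18)
Step 3 - reduce the feedback loop with forward (H1*H2) and return (H3*H4*H5*H6) = (-16*s^4 + 16*s^3 + 41*s^2 - 9*s - 18)/(16*s^4 - 16*s^3 - 41*s^2 + 7*s + 20)
That last expression is T(s), already simplified. Scaling its denominator by 1/16 (the reciprocal of the leading coefficient) yields the monic denominator.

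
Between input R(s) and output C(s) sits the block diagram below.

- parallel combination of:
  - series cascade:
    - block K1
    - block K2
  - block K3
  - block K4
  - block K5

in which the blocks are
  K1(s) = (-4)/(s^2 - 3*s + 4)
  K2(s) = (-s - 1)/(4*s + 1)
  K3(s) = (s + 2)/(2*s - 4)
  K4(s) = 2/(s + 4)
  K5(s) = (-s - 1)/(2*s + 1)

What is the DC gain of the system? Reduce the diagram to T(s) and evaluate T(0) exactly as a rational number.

The answer is 0.

Reasoning:
(1) cascade K1, K2: (4*s + 4)/(4*s^3 - 11*s^2 + 13*s + 4)
(2) add (K1*K2), K3, K4, K5 (parallel): (60*s^5 - 61*s^4 + 73*s^3 + 98*s^2 + 120*s)/(16*s^6 - 4*s^5 - 170*s^4 + 390*s^3 - 148*s^2 - 320*s - 64)
That last expression is T(s); at s = 0 only the constant terms survive, so T(0) = 0/(-64) = 0.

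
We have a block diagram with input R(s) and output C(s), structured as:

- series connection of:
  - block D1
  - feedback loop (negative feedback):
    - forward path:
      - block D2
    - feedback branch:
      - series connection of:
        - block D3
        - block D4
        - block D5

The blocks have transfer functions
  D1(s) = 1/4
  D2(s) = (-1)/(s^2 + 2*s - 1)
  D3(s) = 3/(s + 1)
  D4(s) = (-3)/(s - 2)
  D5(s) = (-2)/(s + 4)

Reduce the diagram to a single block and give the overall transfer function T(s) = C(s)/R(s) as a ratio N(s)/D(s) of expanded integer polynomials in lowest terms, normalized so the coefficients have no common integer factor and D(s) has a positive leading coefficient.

[1] cascade D3, D4, D5 -> 18/(s^3 + 3*s^2 - 6*s - 8)
[2] feedback reduction of D2, (D3*D4*D5) -> (-s^3 - 3*s^2 + 6*s + 8)/(s^5 + 5*s^4 - s^3 - 23*s^2 - 10*s - 10)
[3] series reduction of D1, [D2/(1+D2*(D3*D4*D5))] - this is the overall T(s), already in the required normalized form

Final answer: (-s^3 - 3*s^2 + 6*s + 8)/(4*s^5 + 20*s^4 - 4*s^3 - 92*s^2 - 40*s - 40)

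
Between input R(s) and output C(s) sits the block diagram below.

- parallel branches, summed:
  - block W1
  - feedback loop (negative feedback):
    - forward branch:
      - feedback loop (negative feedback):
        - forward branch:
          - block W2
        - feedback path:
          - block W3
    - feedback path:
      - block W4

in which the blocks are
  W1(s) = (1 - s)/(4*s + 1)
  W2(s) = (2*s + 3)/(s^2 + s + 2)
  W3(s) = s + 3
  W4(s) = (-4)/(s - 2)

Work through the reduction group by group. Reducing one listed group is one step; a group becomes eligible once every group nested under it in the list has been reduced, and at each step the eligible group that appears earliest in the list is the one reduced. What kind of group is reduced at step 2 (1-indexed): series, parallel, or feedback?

[1] close the feedback loop around W2, W3
[2] apply the feedback formula to [W2/(1+W2*W3)], W4
[3] add W1, [[W2/(1+W2*W3)]/(1+[W2/(1+W2*W3)]*W4)] (parallel)
Step 2: feedback.

Answer: feedback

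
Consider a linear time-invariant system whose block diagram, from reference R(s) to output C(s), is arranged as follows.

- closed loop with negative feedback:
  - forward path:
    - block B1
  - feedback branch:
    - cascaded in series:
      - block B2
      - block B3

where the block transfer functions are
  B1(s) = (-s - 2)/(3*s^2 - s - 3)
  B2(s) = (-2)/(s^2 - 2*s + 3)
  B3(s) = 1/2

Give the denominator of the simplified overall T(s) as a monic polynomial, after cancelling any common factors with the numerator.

Reducing step by step:

[1] multiply B2, B3 (series); result (-1)/(s^2 - 2*s + 3)
[2] feedback reduction of B1, (B2*B3); result (-s^3 + s - 6)/(3*s^4 - 7*s^3 + 8*s^2 + 4*s - 7)
That last expression is T(s), already simplified. Scaling its denominator by 1/3 (the reciprocal of the leading coefficient) yields the monic denominator.

Answer: s^4 - 7*s^3/3 + 8*s^2/3 + 4*s/3 - 7/3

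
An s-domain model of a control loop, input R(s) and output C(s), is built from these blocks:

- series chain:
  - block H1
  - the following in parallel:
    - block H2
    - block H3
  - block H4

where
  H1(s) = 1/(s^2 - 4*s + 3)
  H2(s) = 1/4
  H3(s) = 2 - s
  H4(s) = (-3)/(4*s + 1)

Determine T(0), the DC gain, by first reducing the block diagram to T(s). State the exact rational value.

Step 1. reduce the parallel group H2, H3: 9/4 - s
Step 2. combine H1, (H2+H3), H4 in series: (12*s - 27)/(16*s^3 - 60*s^2 + 32*s + 12)
The step-2 result is T(s). Setting s = 0: T(0) = -27/12 = -9/4.

Hence the answer: -9/4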